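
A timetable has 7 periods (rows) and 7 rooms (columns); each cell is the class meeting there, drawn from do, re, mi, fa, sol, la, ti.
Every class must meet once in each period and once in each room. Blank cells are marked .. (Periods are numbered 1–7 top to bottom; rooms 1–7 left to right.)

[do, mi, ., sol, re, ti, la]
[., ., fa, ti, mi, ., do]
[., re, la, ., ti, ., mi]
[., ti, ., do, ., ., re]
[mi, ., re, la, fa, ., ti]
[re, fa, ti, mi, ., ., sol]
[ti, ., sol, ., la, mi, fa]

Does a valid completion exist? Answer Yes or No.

Period 1, room 3: period 1 together with room 3 already contain {do, re, mi, fa, sol, la, ti} — every symbol — so nothing can go there. The grid has no valid completion.

No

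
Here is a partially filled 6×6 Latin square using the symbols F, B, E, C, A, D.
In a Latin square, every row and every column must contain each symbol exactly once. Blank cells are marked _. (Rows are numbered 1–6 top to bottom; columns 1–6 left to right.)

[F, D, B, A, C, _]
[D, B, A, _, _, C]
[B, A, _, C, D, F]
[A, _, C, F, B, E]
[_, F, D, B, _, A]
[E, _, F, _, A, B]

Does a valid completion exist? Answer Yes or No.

Row 1, column 6: row 1 together with column 6 already contain {F, B, E, C, A, D} — every symbol — so nothing can go there. The grid has no valid completion.

No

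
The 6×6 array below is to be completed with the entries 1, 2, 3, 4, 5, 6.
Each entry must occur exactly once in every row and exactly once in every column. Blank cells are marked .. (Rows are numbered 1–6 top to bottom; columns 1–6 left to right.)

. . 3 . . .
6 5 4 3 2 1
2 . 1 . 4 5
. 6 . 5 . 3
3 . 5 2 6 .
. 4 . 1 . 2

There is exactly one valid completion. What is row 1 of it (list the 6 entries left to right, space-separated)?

1 2 3 4 5 6

Row 3, column 2: row 3 has {1, 2, 4, 5} and column 2 has {4, 5, 6}, leaving only 3.
Row 3, column 4: row 3 has {1, 2, 3, 4, 5} and column 4 has {1, 2, 3, 5}, leaving only 6.
Row 1, column 4: row 1 has {3} and column 4 has {1, 2, 3, 5, 6}, leaving only 4.
Row 1, column 6: row 1 has {3, 4} and column 6 has {1, 2, 3, 5}, leaving only 6.
Row 4, column 3: row 4 has {3, 5, 6} and column 3 has {1, 3, 4, 5}, leaving only 2.
Row 4, column 5: row 4 has {2, 3, 5, 6} and column 5 has {2, 4, 6}, leaving only 1.
Row 1, column 5: row 1 has {3, 4, 6} and column 5 has {1, 2, 4, 6}, leaving only 5.
Row 1, column 1: row 1 has {3, 4, 5, 6} and column 1 has {2, 3, 6}, leaving only 1.
Row 1, column 2: row 1 has {1, 3, 4, 5, 6} and column 2 has {3, 4, 5, 6}, leaving only 2.
So row 1 reads: 1 2 3 4 5 6.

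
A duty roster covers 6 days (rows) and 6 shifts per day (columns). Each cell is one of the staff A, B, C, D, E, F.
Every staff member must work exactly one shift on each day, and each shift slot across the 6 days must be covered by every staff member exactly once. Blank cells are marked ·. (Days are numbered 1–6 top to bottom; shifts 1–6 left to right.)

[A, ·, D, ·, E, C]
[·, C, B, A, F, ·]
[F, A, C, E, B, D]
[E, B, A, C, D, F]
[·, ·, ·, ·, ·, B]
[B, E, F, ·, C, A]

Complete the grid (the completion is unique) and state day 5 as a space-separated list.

Day 5, shift 3: day 5 has {B} and shift 3 has {A, B, C, D, F}, leaving only E.
Day 5, shift 5: day 5 has {B, E} and shift 5 has {B, C, D, E, F}, leaving only A.
Day 1, shift 2: day 1 has {A, C, D, E} and shift 2 has {A, B, C, E}, leaving only F.
Day 5, shift 2: day 5 has {A, B, E} and shift 2 has {A, B, C, E, F}, leaving only D.
Day 5, shift 1: day 5 has {A, B, D, E} and shift 1 has {A, B, E, F}, leaving only C.
Day 5, shift 4: day 5 has {A, B, C, D, E} and shift 4 has {A, C, E}, leaving only F.
So day 5 reads: C D E F A B.

C D E F A B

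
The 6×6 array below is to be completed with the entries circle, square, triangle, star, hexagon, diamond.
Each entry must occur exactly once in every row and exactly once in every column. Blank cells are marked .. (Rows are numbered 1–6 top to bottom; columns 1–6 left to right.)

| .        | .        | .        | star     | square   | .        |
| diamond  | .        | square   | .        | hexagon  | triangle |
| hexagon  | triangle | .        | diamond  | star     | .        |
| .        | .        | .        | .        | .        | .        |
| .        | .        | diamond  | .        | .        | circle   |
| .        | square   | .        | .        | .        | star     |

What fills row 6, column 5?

Row 2, column 4: row 2 has {square, triangle, hexagon, diamond} and column 4 has {star, diamond}, leaving only circle.
Row 2, column 2: row 2 has {circle, square, triangle, hexagon, diamond} and column 2 has {square, triangle}, leaving only star.
Row 3, column 3: row 3 has {triangle, star, hexagon, diamond} and column 3 has {square, diamond}, leaving only circle.
Row 3, column 6: row 3 has {circle, triangle, star, hexagon, diamond} and column 6 has {circle, triangle, star}, leaving only square.
Row 5, column 2: row 5 has {circle, diamond} and column 2 has {square, triangle, star}, leaving only hexagon.
Row 5, column 5: row 5 has {circle, hexagon, diamond} and column 5 has {square, star, hexagon}, leaving only triangle.
Row 5, column 4: row 5 has {circle, triangle, hexagon, diamond} and column 4 has {circle, star, diamond}, leaving only square.
Row 5, column 1: row 5 has {circle, square, triangle, hexagon, diamond} and column 1 has {hexagon, diamond}, leaving only star.
Row 6, column 5 is narrowed to {circle, diamond}.
If it were circle, then row 4, column 6 would be left with no valid symbol.
So row 6, column 5 must be diamond.

diamond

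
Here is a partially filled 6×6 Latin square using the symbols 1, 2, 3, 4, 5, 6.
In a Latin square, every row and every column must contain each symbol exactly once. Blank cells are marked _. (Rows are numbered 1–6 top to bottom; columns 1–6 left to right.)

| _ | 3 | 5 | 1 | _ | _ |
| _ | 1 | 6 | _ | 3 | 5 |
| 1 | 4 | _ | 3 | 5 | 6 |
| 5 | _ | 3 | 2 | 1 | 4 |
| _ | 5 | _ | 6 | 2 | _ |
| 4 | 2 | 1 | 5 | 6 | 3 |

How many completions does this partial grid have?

Row 1, column 1: eliminating its row and column leaves {2, 6}.
Row 1, column 5: eliminating its row and column leaves {4}.
Row 1, column 6: eliminating its row and column leaves {2}.
Row 2, column 1: eliminating its row and column leaves {2}.
Row 2, column 4: eliminating its row and column leaves {4}.
Row 3, column 3: eliminating its row and column leaves {2}.
Row 4, column 2: eliminating its row and column leaves {6}.
Row 5, column 1: eliminating its row and column leaves {3}.
Row 5, column 3: eliminating its row and column leaves {4}.
Row 5, column 6: eliminating its row and column leaves {1}.
Only one assignment across all blanks avoids any row or column repeat, giving 1 completion.

1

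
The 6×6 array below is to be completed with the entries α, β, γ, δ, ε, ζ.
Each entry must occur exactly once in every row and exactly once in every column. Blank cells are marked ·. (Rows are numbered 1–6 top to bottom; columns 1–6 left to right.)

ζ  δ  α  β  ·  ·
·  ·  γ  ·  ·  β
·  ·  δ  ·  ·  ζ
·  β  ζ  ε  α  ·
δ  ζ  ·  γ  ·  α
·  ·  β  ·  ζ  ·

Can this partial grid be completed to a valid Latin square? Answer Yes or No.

Yes

No row or column among the givens repeats a symbol, and propagating forced cells runs into no contradiction.
One valid completion exists (for instance, ζ δ α β γ ε / ε α γ ζ δ β / β γ δ α ε ζ / γ β ζ ε α δ / δ ζ ε γ β α / α ε β δ ζ γ).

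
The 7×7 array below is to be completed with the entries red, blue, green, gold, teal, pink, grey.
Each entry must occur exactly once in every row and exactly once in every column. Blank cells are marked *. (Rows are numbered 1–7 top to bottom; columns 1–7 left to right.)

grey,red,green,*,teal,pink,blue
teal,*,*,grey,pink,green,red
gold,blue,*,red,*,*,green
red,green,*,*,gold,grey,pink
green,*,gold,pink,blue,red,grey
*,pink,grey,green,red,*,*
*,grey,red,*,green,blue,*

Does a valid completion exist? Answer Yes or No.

No row or column among the givens repeats a symbol, and propagating forced cells runs into no contradiction.
One valid completion exists (for instance, grey red green gold teal pink blue / teal gold blue grey pink green red / gold blue pink red grey teal green / red green teal blue gold grey pink / green teal gold pink blue red grey / blue pink grey green red gold teal / pink grey red teal green blue gold).

Yes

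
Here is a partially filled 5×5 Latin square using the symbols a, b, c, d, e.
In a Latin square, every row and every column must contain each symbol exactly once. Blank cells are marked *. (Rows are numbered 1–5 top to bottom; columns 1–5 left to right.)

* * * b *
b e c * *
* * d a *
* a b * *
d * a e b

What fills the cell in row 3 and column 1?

c

Row 1, column 3: row 1 has {b} and column 3 has {a, b, c, d}, leaving only e.
Row 2, column 4: row 2 has {b, c, e} and column 4 has {a, b, e}, leaving only d.
Row 2, column 5: row 2 has {b, c, d, e} and column 5 has {b}, leaving only a.
Row 4, column 4: row 4 has {a, b} and column 4 has {a, b, d, e}, leaving only c.
Row 4, column 1: row 4 has {a, b, c} and column 1 has {b, d}, leaving only e.
Row 3 already has {a, d} and column 1 already has {b, d, e}, so row 3, column 1 must be c.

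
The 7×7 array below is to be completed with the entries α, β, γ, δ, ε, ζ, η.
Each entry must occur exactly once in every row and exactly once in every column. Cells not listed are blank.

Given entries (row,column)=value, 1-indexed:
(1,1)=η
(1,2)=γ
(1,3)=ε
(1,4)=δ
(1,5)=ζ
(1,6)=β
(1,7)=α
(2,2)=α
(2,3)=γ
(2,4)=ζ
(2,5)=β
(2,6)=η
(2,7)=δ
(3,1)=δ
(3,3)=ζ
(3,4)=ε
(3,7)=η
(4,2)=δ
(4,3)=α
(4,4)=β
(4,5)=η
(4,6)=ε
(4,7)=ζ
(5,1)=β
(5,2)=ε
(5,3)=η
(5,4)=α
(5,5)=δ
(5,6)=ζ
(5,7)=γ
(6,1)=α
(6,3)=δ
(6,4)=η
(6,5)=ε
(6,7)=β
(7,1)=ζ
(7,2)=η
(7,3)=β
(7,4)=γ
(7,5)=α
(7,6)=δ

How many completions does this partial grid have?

1

Row 2, column 1: eliminating its row and column leaves {ε}.
Row 3, column 2: eliminating its row and column leaves {β}.
Row 3, column 5: eliminating its row and column leaves {γ}.
Row 3, column 6: eliminating its row and column leaves {α, γ}.
Row 4, column 1: eliminating its row and column leaves {γ}.
Row 6, column 2: eliminating its row and column leaves {ζ}.
Row 6, column 6: eliminating its row and column leaves {γ}.
Row 7, column 7: eliminating its row and column leaves {ε}.
Only one assignment across all blanks avoids any row or column repeat, giving 1 completion.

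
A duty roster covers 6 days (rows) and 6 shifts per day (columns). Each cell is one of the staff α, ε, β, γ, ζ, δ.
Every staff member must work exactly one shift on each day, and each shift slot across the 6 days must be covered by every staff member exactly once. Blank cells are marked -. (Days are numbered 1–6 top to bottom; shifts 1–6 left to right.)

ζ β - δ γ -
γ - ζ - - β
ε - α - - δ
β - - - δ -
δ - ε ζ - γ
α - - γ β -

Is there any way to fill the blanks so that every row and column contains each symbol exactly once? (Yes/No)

Day 1, shift 3: day 1 together with shift 3 already contain {α, ε, β, γ, ζ, δ} — every symbol — so nothing can go there. The grid has no valid completion.

No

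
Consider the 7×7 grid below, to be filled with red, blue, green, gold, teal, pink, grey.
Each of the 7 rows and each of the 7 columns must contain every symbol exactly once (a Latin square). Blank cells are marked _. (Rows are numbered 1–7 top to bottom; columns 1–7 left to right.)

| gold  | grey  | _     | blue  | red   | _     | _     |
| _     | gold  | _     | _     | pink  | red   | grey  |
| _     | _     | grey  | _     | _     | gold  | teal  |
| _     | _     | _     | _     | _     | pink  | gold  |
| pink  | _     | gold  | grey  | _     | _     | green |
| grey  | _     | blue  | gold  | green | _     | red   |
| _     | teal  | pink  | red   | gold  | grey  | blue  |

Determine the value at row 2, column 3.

green

Row 1, column 7: row 1 has {red, blue, gold, grey} and column 7 has {red, blue, green, gold, teal, grey}, leaving only pink.
Row 3, column 5: row 3 has {gold, teal, grey} and column 5 has {red, green, gold, pink}, leaving only blue.
Row 5, column 5: row 5 has {green, gold, pink, grey} and column 5 has {red, blue, green, gold, pink}, leaving only teal.
Row 4, column 5: row 4 has {gold, pink} and column 5 has {red, blue, green, gold, teal, pink}, leaving only grey.
Row 5, column 6: row 5 has {green, gold, teal, pink, grey} and column 6 has {red, gold, pink, grey}, leaving only blue.
Row 5, column 2: row 5 has {blue, green, gold, teal, pink, grey} and column 2 has {gold, teal, grey}, leaving only red.
Row 6, column 2: row 6 has {red, blue, green, gold, grey} and column 2 has {red, gold, teal, grey}, leaving only pink.
Row 3, column 2: row 3 has {blue, gold, teal, grey} and column 2 has {red, gold, teal, pink, grey}, leaving only green.
Row 3, column 1: row 3 has {blue, green, gold, teal, grey} and column 1 has {gold, pink, grey}, leaving only red.
Row 3, column 4: row 3 has {red, blue, green, gold, teal, grey} and column 4 has {red, blue, gold, grey}, leaving only pink.
Row 4, column 2: row 4 has {gold, pink, grey} and column 2 has {red, green, gold, teal, pink, grey}, leaving only blue.
Row 6, column 6: row 6 has {red, blue, green, gold, pink, grey} and column 6 has {red, blue, gold, pink, grey}, leaving only teal.
Row 1, column 6: row 1 has {red, blue, gold, pink, grey} and column 6 has {red, blue, gold, teal, pink, grey}, leaving only green.
Row 1, column 3: row 1 has {red, blue, green, gold, pink, grey} and column 3 has {blue, gold, pink, grey}, leaving only teal.
Row 2 already has {red, gold, pink, grey} and column 3 already has {blue, gold, teal, pink, grey}, so row 2, column 3 must be green.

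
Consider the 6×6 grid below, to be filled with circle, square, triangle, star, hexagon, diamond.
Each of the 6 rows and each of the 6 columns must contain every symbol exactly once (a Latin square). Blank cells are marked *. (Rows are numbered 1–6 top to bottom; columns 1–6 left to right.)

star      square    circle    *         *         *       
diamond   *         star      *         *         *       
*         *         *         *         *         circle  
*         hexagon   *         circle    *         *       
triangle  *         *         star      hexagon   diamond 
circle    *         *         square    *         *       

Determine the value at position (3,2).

star

Row 4, column 1: row 4 has {circle, hexagon} and column 1 has {circle, triangle, star, diamond}, leaving only square.
Row 3, column 1: row 3 has {circle} and column 1 has {circle, square, triangle, star, diamond}, leaving only hexagon.
Row 5, column 2: row 5 has {triangle, star, hexagon, diamond} and column 2 has {square, hexagon}, leaving only circle.
Row 2, column 2: row 2 has {star, diamond} and column 2 has {circle, square, hexagon}, leaving only triangle.
Row 2, column 4: row 2 has {triangle, star, diamond} and column 4 has {circle, square, star}, leaving only hexagon.
Row 2, column 6: row 2 has {triangle, star, hexagon, diamond} and column 6 has {circle, diamond}, leaving only square.
Row 2, column 5: row 2 has {square, triangle, star, hexagon, diamond} and column 5 has {hexagon}, leaving only circle.
Row 5, column 3: row 5 has {circle, triangle, star, hexagon, diamond} and column 3 has {circle, star}, leaving only square.
Row 3, column 2 is narrowed to {star, diamond}.
If it were diamond, then row 3, column 4 would be left with no valid symbol.
So row 3, column 2 must be star.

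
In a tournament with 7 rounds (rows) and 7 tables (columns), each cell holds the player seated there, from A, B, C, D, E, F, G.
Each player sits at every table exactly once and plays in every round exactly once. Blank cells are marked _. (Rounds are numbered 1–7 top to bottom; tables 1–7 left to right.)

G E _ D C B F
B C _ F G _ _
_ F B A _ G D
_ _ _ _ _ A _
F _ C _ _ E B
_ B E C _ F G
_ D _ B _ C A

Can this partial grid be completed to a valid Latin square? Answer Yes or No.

Round 1, table 3: round 1 has {B, C, D, E, F, G} and table 3 has {B, C, E}, so it must be A.
Round 2, table 3: round 2 has {B, C, F, G} and table 3 has {A, B, C, E}, so it must be D.
Now round 2, table 6: round 2 together with table 6 already contain {A, B, C, D, E, F, G} — every symbol — so nothing can go there. The grid has no valid completion.

No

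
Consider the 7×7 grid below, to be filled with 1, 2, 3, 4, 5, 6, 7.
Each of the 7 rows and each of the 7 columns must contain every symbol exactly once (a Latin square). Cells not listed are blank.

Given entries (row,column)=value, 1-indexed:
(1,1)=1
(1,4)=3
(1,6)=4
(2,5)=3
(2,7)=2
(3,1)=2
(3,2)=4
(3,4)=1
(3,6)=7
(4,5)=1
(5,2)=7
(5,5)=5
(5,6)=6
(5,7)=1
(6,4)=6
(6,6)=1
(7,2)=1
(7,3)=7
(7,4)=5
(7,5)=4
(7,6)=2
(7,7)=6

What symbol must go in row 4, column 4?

7

Row 2, column 6: row 2 has {2, 3} and column 6 has {1, 2, 4, 6, 7}, leaving only 5.
Row 2, column 2: row 2 has {2, 3, 5} and column 2 has {1, 4, 7}, leaving only 6.
Row 3, column 5: row 3 has {1, 2, 4, 7} and column 5 has {1, 3, 4, 5}, leaving only 6.
Row 4, column 6: row 4 has {1} and column 6 has {1, 2, 4, 5, 6, 7}, leaving only 3.
Row 7, column 1: row 7 has {1, 2, 4, 5, 6, 7} and column 1 has {1, 2}, leaving only 3.
Row 5, column 1: row 5 has {1, 5, 6, 7} and column 1 has {1, 2, 3}, leaving only 4.
Row 2, column 1: row 2 has {2, 3, 5, 6} and column 1 has {1, 2, 3, 4}, leaving only 7.
Row 2, column 4: row 2 has {2, 3, 5, 6, 7} and column 4 has {1, 3, 5, 6}, leaving only 4.
Row 2, column 3: row 2 has {2, 3, 4, 5, 6, 7} and column 3 has {7}, leaving only 1.
Row 5, column 4: row 5 has {1, 4, 5, 6, 7} and column 4 has {1, 3, 4, 5, 6}, leaving only 2.
Row 4 already has {1, 3} and column 4 already has {1, 2, 3, 4, 5, 6}, so row 4, column 4 must be 7.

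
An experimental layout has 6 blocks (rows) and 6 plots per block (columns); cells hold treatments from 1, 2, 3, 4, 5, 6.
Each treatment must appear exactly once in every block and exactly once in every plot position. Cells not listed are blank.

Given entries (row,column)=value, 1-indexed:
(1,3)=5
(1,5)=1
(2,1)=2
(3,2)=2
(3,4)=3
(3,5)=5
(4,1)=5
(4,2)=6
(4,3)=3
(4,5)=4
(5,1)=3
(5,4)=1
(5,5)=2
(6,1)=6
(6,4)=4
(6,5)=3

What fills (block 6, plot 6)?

Block 1, plot 1: block 1 has {1, 5} and plot 1 has {2, 3, 5, 6}, leaving only 4.
Block 1, plot 2: block 1 has {1, 4, 5} and plot 2 has {2, 6}, leaving only 3.
Block 2, plot 5: block 2 has {2} and plot 5 has {1, 2, 3, 4, 5}, leaving only 6.
Block 2, plot 4: block 2 has {2, 6} and plot 4 has {1, 3, 4}, leaving only 5.
Block 3, plot 1: block 3 has {2, 3, 5} and plot 1 has {2, 3, 4, 5, 6}, leaving only 1.
Block 4, plot 4: block 4 has {3, 4, 5, 6} and plot 4 has {1, 3, 4, 5}, leaving only 2.
Block 1, plot 4: block 1 has {1, 3, 4, 5} and plot 4 has {1, 2, 3, 4, 5}, leaving only 6.
Block 1, plot 6: block 1 has {1, 3, 4, 5, 6} and plot 6 has {}, leaving only 2.
Block 4, plot 6: block 4 has {2, 3, 4, 5, 6} and plot 6 has {2}, leaving only 1.
Block 6 already has {3, 4, 6} and plot 6 already has {1, 2}, so block 6, plot 6 must be 5.

5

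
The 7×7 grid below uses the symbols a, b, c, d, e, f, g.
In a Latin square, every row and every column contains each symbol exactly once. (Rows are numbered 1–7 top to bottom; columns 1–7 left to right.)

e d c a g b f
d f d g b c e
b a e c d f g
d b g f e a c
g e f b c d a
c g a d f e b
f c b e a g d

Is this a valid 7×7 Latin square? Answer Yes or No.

No

Row 2 contains d twice (at columns 1 and 3), so it is not a permutation.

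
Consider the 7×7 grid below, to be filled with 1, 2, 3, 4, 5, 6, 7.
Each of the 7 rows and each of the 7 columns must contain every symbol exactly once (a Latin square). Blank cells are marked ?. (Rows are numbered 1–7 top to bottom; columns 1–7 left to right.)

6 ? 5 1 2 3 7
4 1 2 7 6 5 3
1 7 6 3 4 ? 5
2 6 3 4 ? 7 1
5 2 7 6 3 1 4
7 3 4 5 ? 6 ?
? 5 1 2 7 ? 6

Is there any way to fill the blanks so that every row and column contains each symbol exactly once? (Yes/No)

No row or column among the givens repeats a symbol, and propagating forced cells runs into no contradiction.
One valid completion exists (for instance, 6 4 5 1 2 3 7 / 4 1 2 7 6 5 3 / 1 7 6 3 4 2 5 / 2 6 3 4 5 7 1 / 5 2 7 6 3 1 4 / 7 3 4 5 1 6 2 / 3 5 1 2 7 4 6).

Yes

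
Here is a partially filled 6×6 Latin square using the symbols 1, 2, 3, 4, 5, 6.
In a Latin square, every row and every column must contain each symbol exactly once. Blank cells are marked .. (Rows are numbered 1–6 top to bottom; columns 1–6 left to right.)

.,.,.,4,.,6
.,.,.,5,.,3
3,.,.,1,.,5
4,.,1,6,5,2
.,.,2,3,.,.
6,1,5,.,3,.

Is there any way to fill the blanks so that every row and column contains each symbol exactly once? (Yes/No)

Yes

No row or column among the givens repeats a symbol, and propagating forced cells runs into no contradiction.
One valid completion exists (for instance, 1 5 3 4 2 6 / 2 6 4 5 1 3 / 3 2 6 1 4 5 / 4 3 1 6 5 2 / 5 4 2 3 6 1 / 6 1 5 2 3 4).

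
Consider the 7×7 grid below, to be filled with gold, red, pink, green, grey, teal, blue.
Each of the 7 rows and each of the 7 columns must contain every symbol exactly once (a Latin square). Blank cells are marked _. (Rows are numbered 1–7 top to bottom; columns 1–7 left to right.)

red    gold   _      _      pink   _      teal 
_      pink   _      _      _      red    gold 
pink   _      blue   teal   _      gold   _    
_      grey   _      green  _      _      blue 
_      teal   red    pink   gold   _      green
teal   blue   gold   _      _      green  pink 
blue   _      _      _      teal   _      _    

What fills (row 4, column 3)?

Row 4, column 1: row 4 has {green, grey, blue} and column 1 has {red, pink, teal, blue}, leaving only gold.
Row 4, column 5: row 4 has {gold, green, grey, blue} and column 5 has {gold, pink, teal}, leaving only red.
Row 5, column 1: row 5 has {gold, red, pink, green, teal} and column 1 has {gold, red, pink, teal, blue}, leaving only grey.
Row 2, column 1: row 2 has {gold, red, pink} and column 1 has {gold, red, pink, grey, teal, blue}, leaving only green.
Row 5, column 6: row 5 has {gold, red, pink, green, grey, teal} and column 6 has {gold, red, green}, leaving only blue.
Row 1, column 6: row 1 has {gold, red, pink, teal} and column 6 has {gold, red, green, blue}, leaving only grey.
Row 1, column 3: row 1 has {gold, red, pink, grey, teal} and column 3 has {gold, red, blue}, leaving only green.
Row 1, column 4: row 1 has {gold, red, pink, green, grey, teal} and column 4 has {pink, green, teal}, leaving only blue.
Row 2, column 4: row 2 has {gold, red, pink, green} and column 4 has {pink, green, teal, blue}, leaving only grey.
Row 2, column 3: row 2 has {gold, red, pink, green, grey} and column 3 has {gold, red, green, blue}, leaving only teal.
Row 4 already has {gold, red, green, grey, blue} and column 3 already has {gold, red, green, teal, blue}, so row 4, column 3 must be pink.

pink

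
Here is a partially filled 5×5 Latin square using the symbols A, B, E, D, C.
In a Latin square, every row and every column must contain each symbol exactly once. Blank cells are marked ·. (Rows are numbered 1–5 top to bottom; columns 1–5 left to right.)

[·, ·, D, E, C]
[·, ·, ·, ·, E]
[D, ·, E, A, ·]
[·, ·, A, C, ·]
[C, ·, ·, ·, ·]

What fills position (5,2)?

E

Row 3, column 5: row 3 has {A, E, D} and column 5 has {E, C}, leaving only B.
Row 3, column 2: row 3 has {A, B, E, D} and column 2 has {}, leaving only C.
Row 4, column 5: row 4 has {A, C} and column 5 has {B, E, C}, leaving only D.
Row 5, column 3: row 5 has {C} and column 3 has {A, E, D}, leaving only B.
Row 2, column 3: row 2 has {E} and column 3 has {A, B, E, D}, leaving only C.
Row 5, column 4: row 5 has {B, C} and column 4 has {A, E, C}, leaving only D.
Row 2, column 4: row 2 has {E, C} and column 4 has {A, E, D, C}, leaving only B.
Row 2, column 1: row 2 has {B, E, C} and column 1 has {D, C}, leaving only A.
Row 1, column 1: row 1 has {E, D, C} and column 1 has {A, D, C}, leaving only B.
Row 1, column 2: row 1 has {B, E, D, C} and column 2 has {C}, leaving only A.
Row 5 already has {B, D, C} and column 2 already has {A, C}, so row 5, column 2 must be E.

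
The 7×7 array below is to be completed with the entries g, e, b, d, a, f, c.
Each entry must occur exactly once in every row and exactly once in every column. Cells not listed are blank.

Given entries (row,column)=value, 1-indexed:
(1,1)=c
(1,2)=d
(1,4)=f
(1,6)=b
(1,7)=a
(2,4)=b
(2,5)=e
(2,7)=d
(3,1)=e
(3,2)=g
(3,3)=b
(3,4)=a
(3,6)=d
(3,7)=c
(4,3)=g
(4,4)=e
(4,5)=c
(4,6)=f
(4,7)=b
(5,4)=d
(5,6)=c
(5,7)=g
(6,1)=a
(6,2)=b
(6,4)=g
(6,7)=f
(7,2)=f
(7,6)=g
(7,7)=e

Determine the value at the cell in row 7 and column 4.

Row 7 already has {g, e, f} and column 4 already has {g, e, b, d, a, f}, so row 7, column 4 must be c.

c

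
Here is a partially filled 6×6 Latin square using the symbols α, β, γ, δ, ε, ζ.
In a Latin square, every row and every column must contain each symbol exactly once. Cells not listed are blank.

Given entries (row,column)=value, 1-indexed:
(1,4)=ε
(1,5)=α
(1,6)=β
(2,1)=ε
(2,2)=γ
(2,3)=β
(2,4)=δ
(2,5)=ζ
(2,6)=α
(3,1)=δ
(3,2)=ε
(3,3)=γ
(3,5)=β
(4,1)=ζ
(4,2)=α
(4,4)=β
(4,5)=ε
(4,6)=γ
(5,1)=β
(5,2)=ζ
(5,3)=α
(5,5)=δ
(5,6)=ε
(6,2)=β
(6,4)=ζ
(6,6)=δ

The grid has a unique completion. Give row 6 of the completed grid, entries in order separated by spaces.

Row 6, column 3: row 6 has {β, δ, ζ} and column 3 has {α, β, γ}, leaving only ε.
Row 6, column 5: row 6 has {β, δ, ε, ζ} and column 5 has {α, β, δ, ε, ζ}, leaving only γ.
Row 6, column 1: row 6 has {β, γ, δ, ε, ζ} and column 1 has {β, δ, ε, ζ}, leaving only α.
So row 6 reads: α β ε ζ γ δ.

α β ε ζ γ δ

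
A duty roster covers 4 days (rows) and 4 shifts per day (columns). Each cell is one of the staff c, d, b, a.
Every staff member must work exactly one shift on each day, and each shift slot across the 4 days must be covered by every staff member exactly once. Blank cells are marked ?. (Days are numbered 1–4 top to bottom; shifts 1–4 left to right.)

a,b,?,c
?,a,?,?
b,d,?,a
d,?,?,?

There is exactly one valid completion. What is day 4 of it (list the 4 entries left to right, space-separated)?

d c a b

Day 4, shift 2: day 4 has {d} and shift 2 has {d, b, a}, leaving only c.
Day 4, shift 4: day 4 has {c, d} and shift 4 has {c, a}, leaving only b.
Day 4, shift 3: day 4 has {c, d, b} and shift 3 has {}, leaving only a.
So day 4 reads: d c a b.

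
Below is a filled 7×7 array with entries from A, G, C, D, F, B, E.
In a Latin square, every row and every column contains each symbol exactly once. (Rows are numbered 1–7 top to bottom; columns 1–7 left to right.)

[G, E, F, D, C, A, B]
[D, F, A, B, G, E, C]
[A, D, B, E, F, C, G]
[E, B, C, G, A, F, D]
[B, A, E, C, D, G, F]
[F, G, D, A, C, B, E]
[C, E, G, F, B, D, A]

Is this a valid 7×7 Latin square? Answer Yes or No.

No

Every row is a permutation, but column 5 contains C twice (at rows 1 and 6).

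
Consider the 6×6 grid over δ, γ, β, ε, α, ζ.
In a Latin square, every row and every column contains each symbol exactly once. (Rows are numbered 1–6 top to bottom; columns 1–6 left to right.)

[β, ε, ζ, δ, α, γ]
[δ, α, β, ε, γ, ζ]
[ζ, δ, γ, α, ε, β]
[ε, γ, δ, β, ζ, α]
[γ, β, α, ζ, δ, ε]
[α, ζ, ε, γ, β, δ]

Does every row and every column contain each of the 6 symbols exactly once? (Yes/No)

Yes

Each row is a permutation of the 6 symbols, and so is each column.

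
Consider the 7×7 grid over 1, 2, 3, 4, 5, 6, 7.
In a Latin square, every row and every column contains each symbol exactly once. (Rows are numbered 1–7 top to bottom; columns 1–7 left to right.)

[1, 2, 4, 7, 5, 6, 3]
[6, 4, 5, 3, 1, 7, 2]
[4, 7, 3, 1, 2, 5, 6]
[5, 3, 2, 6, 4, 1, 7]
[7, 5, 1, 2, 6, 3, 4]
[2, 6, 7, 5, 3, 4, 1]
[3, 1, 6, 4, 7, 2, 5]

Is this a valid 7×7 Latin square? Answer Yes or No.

Each row is a permutation of the 7 symbols, and so is each column.

Yes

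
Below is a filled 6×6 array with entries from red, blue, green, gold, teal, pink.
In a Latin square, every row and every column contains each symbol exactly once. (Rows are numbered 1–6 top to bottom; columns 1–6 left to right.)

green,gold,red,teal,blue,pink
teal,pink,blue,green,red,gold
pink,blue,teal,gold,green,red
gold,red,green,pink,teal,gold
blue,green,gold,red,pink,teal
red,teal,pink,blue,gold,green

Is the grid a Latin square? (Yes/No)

Row 4 contains gold twice (at columns 1 and 6), so it is not a permutation.

No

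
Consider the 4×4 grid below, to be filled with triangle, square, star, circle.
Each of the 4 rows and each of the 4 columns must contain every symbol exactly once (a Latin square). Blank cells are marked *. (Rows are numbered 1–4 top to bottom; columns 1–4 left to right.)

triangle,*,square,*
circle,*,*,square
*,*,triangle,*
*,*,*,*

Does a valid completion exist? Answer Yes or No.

No row or column among the givens repeats a symbol, and propagating forced cells runs into no contradiction.
One valid completion exists (for instance, triangle star square circle / circle triangle star square / square circle triangle star / star square circle triangle).

Yes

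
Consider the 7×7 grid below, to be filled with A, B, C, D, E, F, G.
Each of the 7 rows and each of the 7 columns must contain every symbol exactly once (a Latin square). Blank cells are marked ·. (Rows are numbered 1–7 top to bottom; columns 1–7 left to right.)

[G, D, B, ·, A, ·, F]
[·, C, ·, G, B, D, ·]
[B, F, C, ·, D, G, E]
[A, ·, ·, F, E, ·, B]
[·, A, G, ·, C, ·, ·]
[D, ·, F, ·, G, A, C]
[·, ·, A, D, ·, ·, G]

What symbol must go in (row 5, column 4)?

B

Row 2, column 3: row 2 has {B, C, D, G} and column 3 has {A, B, C, F, G}, leaving only E.
Row 2, column 1: row 2 has {B, C, D, E, G} and column 1 has {A, B, D, G}, leaving only F.
Row 2, column 7: row 2 has {B, C, D, E, F, G} and column 7 has {B, C, E, F, G}, leaving only A.
Row 3, column 4: row 3 has {B, C, D, E, F, G} and column 4 has {D, F, G}, leaving only A.
Row 4, column 2: row 4 has {A, B, E, F} and column 2 has {A, C, D, F}, leaving only G.
Row 4, column 3: row 4 has {A, B, E, F, G} and column 3 has {A, B, C, E, F, G}, leaving only D.
Row 4, column 6: row 4 has {A, B, D, E, F, G} and column 6 has {A, D, G}, leaving only C.
Row 1, column 6: row 1 has {A, B, D, F, G} and column 6 has {A, C, D, G}, leaving only E.
Row 1, column 4: row 1 has {A, B, D, E, F, G} and column 4 has {A, D, F, G}, leaving only C.
Row 5, column 1: row 5 has {A, C, G} and column 1 has {A, B, D, F, G}, leaving only E.
Row 5 already has {A, C, E, G} and column 4 already has {A, C, D, F, G}, so row 5, column 4 must be B.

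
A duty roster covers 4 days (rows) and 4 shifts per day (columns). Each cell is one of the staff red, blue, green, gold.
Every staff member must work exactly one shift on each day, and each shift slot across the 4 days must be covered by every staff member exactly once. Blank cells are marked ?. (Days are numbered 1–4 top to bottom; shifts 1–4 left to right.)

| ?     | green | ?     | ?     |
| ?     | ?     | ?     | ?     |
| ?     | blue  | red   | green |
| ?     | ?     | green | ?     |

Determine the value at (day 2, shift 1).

Day 3, shift 1: day 3 has {red, blue, green} and shift 1 has {}, leaving only gold.
Day 2, shift 1 is narrowed to {red, blue, green}.
If it were red, then day 4, shift 1 would be left with no valid symbol.
If it were blue, then day 4, shift 1 would be left with no valid symbol.
So day 2, shift 1 must be green.

green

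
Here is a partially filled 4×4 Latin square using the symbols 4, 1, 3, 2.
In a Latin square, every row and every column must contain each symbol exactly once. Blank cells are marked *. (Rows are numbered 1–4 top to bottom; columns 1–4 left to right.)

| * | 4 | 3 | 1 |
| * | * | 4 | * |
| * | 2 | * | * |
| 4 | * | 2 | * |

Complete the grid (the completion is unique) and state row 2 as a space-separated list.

1 3 4 2

Row 1, column 1: row 1 has {4, 1, 3} and column 1 has {4}, leaving only 2.
Row 3, column 3: row 3 has {2} and column 3 has {4, 3, 2}, leaving only 1.
Row 3, column 1: row 3 has {1, 2} and column 1 has {4, 2}, leaving only 3.
Row 2, column 1: row 2 has {4} and column 1 has {4, 3, 2}, leaving only 1.
Row 2, column 2: row 2 has {4, 1} and column 2 has {4, 2}, leaving only 3.
Row 2, column 4: row 2 has {4, 1, 3} and column 4 has {1}, leaving only 2.
So row 2 reads: 1 3 4 2.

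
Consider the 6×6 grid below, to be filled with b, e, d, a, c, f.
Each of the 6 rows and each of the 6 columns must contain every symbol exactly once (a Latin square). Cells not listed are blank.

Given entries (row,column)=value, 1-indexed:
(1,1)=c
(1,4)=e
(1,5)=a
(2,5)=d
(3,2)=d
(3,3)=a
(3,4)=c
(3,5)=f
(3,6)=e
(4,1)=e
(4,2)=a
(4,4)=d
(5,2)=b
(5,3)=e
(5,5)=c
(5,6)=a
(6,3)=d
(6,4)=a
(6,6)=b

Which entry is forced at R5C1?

Row 1, column 2: row 1 has {e, a, c} and column 2 has {b, d, a}, leaving only f.
Row 1, column 3: row 1 has {e, a, c, f} and column 3 has {e, d, a}, leaving only b.
Row 1, column 6: row 1 has {b, e, a, c, f} and column 6 has {b, e, a}, leaving only d.
Row 3, column 1: row 3 has {e, d, a, c, f} and column 1 has {e, c}, leaving only b.
Row 4, column 5: row 4 has {e, d, a} and column 5 has {d, a, c, f}, leaving only b.
Row 5, column 4: row 5 has {b, e, a, c} and column 4 has {e, d, a, c}, leaving only f.
Row 5 already has {b, e, a, c, f} and column 1 already has {b, e, c}, so row 5, column 1 must be d.

d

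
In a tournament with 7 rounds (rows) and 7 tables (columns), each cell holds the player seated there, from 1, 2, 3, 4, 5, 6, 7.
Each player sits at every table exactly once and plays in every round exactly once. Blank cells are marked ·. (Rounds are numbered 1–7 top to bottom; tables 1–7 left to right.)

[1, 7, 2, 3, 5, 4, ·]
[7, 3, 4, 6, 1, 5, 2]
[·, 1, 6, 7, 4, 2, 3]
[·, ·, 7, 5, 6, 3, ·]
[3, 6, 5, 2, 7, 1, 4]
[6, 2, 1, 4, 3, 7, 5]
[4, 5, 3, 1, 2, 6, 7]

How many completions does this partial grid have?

1

Round 1, table 7: eliminating its round and table leaves {6}.
Round 3, table 1: eliminating its round and table leaves {5}.
Round 4, table 1: eliminating its round and table leaves {2}.
Round 4, table 2: eliminating its round and table leaves {4}.
Round 4, table 7: eliminating its round and table leaves {1}.
Only one assignment across all blanks avoids any round or table repeat, giving 1 completion.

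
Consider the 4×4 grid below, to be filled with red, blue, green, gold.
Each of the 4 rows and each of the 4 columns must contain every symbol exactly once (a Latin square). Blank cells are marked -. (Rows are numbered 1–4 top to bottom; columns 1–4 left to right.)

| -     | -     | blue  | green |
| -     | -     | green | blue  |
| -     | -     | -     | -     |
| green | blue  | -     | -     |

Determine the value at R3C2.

green

Row 3, column 2 is narrowed to {red, green, gold}.
If it were red, then row 2, column 2 would be left with no valid symbol.
If it were gold, then row 2, column 2 would be left with no valid symbol.
So row 3, column 2 must be green.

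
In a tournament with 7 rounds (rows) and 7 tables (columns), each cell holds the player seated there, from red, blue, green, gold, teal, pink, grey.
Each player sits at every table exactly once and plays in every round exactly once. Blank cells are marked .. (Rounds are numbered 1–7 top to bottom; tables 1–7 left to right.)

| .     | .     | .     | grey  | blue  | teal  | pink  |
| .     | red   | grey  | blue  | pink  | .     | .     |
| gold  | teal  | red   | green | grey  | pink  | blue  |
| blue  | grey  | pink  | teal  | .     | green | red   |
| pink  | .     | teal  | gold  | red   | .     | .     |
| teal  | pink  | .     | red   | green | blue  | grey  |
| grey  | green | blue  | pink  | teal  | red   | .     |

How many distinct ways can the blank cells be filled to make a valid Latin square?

Round 1, table 1: eliminating its round and table leaves {red, green}.
Round 1, table 2: eliminating its round and table leaves {gold}.
Round 1, table 3: eliminating its round and table leaves {green, gold}.
Round 2, table 1: eliminating its round and table leaves {green}.
Round 2, table 6: eliminating its round and table leaves {gold}.
Round 2, table 7: eliminating its round and table leaves {green, gold, teal}.
Round 4, table 5: eliminating its round and table leaves {gold}.
Round 5, table 2: eliminating its round and table leaves {blue}.
Round 5, table 6: eliminating its round and table leaves {grey}.
Round 5, table 7: eliminating its round and table leaves {green}.
Round 6, table 3: eliminating its round and table leaves {gold}.
Round 7, table 7: eliminating its round and table leaves {gold}.
Only one assignment across all blanks avoids any round or table repeat, giving 1 completion.

1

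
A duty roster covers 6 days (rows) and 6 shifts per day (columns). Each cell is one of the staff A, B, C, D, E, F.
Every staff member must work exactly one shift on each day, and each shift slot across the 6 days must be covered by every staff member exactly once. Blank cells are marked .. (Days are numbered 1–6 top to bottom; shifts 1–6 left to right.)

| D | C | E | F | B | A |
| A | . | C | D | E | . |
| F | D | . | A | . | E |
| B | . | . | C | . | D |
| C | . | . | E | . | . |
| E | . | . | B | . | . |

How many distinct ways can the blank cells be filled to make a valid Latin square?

Day 2, shift 2: eliminating its day and shift leaves {B, F}.
Day 2, shift 6: eliminating its day and shift leaves {B, F}.
Day 3, shift 3: eliminating its day and shift leaves {B}.
Day 3, shift 5: eliminating its day and shift leaves {C}.
Day 4, shift 2: eliminating its day and shift leaves {A, E, F}.
Day 4, shift 3: eliminating its day and shift leaves {A, F}.
Day 4, shift 5: eliminating its day and shift leaves {A, F}.
Day 5, shift 2: eliminating its day and shift leaves {A, B, F}.
Day 5, shift 3: eliminating its day and shift leaves {A, B, D, F}.
Day 5, shift 5: eliminating its day and shift leaves {A, D, F}.
Day 5, shift 6: eliminating its day and shift leaves {B, F}.
Day 6, shift 2: eliminating its day and shift leaves {A, F}.
Day 6, shift 3: eliminating its day and shift leaves {A, D, F}.
Day 6, shift 5: eliminating its day and shift leaves {A, C, D, F}.
Day 6, shift 6: eliminating its day and shift leaves {C, F}.
Enumerating the assignments across these blanks that avoid any day or shift repeat gives 6 completions.

6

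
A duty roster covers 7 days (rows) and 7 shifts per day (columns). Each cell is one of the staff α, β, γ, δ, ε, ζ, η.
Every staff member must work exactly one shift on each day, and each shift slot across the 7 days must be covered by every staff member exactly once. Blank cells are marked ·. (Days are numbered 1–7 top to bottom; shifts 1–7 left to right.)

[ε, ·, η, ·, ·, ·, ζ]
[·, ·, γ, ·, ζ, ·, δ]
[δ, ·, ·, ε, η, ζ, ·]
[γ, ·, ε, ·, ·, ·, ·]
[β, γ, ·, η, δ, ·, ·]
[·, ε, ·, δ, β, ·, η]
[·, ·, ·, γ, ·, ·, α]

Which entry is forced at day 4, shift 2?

Day 4, shift 5: day 4 has {γ, ε} and shift 5 has {β, δ, ζ, η}, leaving only α.
Day 1, shift 5: day 1 has {ε, ζ, η} and shift 5 has {α, β, δ, ζ, η}, leaving only γ.
Day 4, shift 7: day 4 has {α, γ, ε} and shift 7 has {α, δ, ζ, η}, leaving only β.
Day 3, shift 7: day 3 has {δ, ε, ζ, η} and shift 7 has {α, β, δ, ζ, η}, leaving only γ.
Day 4, shift 4: day 4 has {α, β, γ, ε} and shift 4 has {γ, δ, ε, η}, leaving only ζ.
Day 5, shift 7: day 5 has {β, γ, δ, η} and shift 7 has {α, β, γ, δ, ζ, η}, leaving only ε.
Day 5, shift 6: day 5 has {β, γ, δ, ε, η} and shift 6 has {ζ}, leaving only α.
Day 5, shift 3: day 5 has {α, β, γ, δ, ε, η} and shift 3 has {γ, ε, η}, leaving only ζ.
Day 6, shift 3: day 6 has {β, δ, ε, η} and shift 3 has {γ, ε, ζ, η}, leaving only α.
Day 3, shift 3: day 3 has {γ, δ, ε, ζ, η} and shift 3 has {α, γ, ε, ζ, η}, leaving only β.
Day 3, shift 2: day 3 has {β, γ, δ, ε, ζ, η} and shift 2 has {γ, ε}, leaving only α.
Day 6, shift 1: day 6 has {α, β, δ, ε, η} and shift 1 has {β, γ, δ, ε}, leaving only ζ.
Day 6, shift 6: day 6 has {α, β, δ, ε, ζ, η} and shift 6 has {α, ζ}, leaving only γ.
Day 7, shift 1: day 7 has {α, γ} and shift 1 has {β, γ, δ, ε, ζ}, leaving only η.
Day 2, shift 1: day 2 has {γ, δ, ζ} and shift 1 has {β, γ, δ, ε, ζ, η}, leaving only α.
Day 2, shift 4: day 2 has {α, γ, δ, ζ} and shift 4 has {γ, δ, ε, ζ, η}, leaving only β.
Day 1, shift 4: day 1 has {γ, ε, ζ, η} and shift 4 has {β, γ, δ, ε, ζ, η}, leaving only α.
Day 2, shift 2: day 2 has {α, β, γ, δ, ζ} and shift 2 has {α, γ, ε}, leaving only η.
Day 4 already has {α, β, γ, ε, ζ} and shift 2 already has {α, γ, ε, η}, so day 4, shift 2 must be δ.

δ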